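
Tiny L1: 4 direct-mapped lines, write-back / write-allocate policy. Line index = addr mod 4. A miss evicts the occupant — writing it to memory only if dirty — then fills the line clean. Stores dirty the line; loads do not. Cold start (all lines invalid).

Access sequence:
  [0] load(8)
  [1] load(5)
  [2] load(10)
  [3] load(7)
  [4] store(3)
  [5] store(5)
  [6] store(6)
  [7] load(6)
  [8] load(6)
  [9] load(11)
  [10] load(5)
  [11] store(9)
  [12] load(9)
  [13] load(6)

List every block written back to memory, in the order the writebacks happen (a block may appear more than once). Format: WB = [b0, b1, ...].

0: R B8 -> L0 miss  d=-]
1: R B5 -> L1 miss  d=-]
2: R B10 -> L2 miss  d=-]
3: R B7 -> L3 miss  d=-]
4: W B3 -> L3 miss  d=D]
5: W B5 -> L1 hit  d=D]
6: W B6 -> L2 miss  d=D]
7: R B6 -> L2 hit  d=D]
8: R B6 -> L2 hit  d=D]
9: R B11 -> L3 miss wb->B3  d=-]
10: R B5 -> L1 hit  d=D]
11: W B9 -> L1 miss wb->B5  d=D]
12: R B9 -> L1 hit  d=D]
13: R B6 -> L2 hit  d=D]

WB = [3, 5]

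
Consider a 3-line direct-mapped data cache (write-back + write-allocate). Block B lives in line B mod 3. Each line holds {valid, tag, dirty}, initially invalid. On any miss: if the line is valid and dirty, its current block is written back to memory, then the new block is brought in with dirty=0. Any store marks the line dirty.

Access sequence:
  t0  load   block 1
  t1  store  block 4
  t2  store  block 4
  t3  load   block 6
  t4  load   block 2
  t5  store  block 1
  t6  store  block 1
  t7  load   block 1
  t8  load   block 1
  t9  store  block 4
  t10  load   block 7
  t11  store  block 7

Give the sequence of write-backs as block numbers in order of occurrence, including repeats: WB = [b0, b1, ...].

  0 | R B1 → L1 miss [-]
  1 | W B4 → L1 miss [D]
  2 | W B4 → L1 hit [D]
  3 | R B6 → L0 miss [-]
  4 | R B2 → L2 miss [-]
  5 | W B1 → L1 miss wb→B4 [D]
  6 | W B1 → L1 hit [D]
  7 | R B1 → L1 hit [D]
  8 | R B1 → L1 hit [D]
  9 | W B4 → L1 miss wb→B1 [D]
  10 | R B7 → L1 miss wb→B4 [-]
  11 | W B7 → L1 hit [D]

WB = [4, 1, 4]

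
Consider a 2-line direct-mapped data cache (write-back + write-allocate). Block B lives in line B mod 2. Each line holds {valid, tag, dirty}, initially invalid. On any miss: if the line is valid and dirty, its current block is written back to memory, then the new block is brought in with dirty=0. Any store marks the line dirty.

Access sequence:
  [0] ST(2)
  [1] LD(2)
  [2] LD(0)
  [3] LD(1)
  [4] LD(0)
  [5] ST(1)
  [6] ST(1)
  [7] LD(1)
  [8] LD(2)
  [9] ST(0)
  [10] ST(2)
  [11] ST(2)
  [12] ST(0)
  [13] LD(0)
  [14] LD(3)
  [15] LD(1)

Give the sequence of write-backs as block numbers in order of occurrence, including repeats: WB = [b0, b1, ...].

0: W B2 → L0 miss [D]
1: R B2 → L0 hit [D]
2: R B0 → L0 miss wb→B2 [-]
3: R B1 → L1 miss [-]
4: R B0 → L0 hit [-]
5: W B1 → L1 hit [D]
6: W B1 → L1 hit [D]
7: R B1 → L1 hit [D]
8: R B2 → L0 miss [-]
9: W B0 → L0 miss [D]
10: W B2 → L0 miss wb→B0 [D]
11: W B2 → L0 hit [D]
12: W B0 → L0 miss wb→B2 [D]
13: R B0 → L0 hit [D]
14: R B3 → L1 miss wb→B1 [-]
15: R B1 → L1 miss [-]

WB = [2, 0, 2, 1]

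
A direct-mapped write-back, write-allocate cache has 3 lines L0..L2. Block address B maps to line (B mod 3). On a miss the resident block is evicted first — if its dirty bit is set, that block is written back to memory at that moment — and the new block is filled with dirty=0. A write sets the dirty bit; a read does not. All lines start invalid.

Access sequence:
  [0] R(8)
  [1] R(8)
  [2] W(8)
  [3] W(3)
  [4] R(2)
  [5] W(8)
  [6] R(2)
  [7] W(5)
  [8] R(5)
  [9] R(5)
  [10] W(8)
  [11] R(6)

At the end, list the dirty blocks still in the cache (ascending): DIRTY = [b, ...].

DIRTY = [8]

0: R B8 -> L2 miss  d=-]
1: R B8 -> L2 hit  d=-]
2: W B8 -> L2 hit  d=D]
3: W B3 -> L0 miss  d=D]
4: R B2 -> L2 miss wb->B8  d=-]
5: W B8 -> L2 miss  d=D]
6: R B2 -> L2 miss wb->B8  d=-]
7: W B5 -> L2 miss  d=D]
8: R B5 -> L2 hit  d=D]
9: R B5 -> L2 hit  d=D]
10: W B8 -> L2 miss wb->B5  d=D]
11: R B6 -> L0 miss wb->B3  d=-]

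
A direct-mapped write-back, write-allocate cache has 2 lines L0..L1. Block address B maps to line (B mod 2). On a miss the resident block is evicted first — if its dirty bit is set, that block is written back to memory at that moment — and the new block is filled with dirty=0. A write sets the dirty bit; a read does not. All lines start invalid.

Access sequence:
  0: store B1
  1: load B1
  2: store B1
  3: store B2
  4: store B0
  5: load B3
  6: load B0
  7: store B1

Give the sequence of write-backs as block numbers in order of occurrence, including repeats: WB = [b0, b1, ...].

0: W B1 → L1 miss [D]
1: R B1 → L1 hit [D]
2: W B1 → L1 hit [D]
3: W B2 → L0 miss [D]
4: W B0 → L0 miss wb→B2 [D]
5: R B3 → L1 miss wb→B1 [-]
6: R B0 → L0 hit [D]
7: W B1 → L1 miss [D]

WB = [2, 1]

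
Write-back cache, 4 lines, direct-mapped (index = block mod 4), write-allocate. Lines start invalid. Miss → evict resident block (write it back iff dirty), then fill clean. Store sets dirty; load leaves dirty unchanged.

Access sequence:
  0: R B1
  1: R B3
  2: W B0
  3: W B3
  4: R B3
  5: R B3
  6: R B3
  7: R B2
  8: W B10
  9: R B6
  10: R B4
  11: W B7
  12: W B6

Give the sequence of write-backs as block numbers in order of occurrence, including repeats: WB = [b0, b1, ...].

0: R B1 -> L1 miss  d=-]
1: R B3 -> L3 miss  d=-]
2: W B0 -> L0 miss  d=D]
3: W B3 -> L3 hit  d=D]
4: R B3 -> L3 hit  d=D]
5: R B3 -> L3 hit  d=D]
6: R B3 -> L3 hit  d=D]
7: R B2 -> L2 miss  d=-]
8: W B10 -> L2 miss  d=D]
9: R B6 -> L2 miss wb->B10  d=-]
10: R B4 -> L0 miss wb->B0  d=-]
11: W B7 -> L3 miss wb->B3  d=D]
12: W B6 -> L2 hit  d=D]

WB = [10, 0, 3]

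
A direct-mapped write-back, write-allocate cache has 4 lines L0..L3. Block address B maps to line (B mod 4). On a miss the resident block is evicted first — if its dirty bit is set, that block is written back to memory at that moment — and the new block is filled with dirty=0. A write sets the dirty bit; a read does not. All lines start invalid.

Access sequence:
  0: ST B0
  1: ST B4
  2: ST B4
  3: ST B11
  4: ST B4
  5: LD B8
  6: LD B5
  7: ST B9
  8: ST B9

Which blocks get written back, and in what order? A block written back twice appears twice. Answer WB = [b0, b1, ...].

WB = [0, 4]

  0 | W B0 → L0 miss [D]
  1 | W B4 → L0 miss wb→B0 [D]
  2 | W B4 → L0 hit [D]
  3 | W B11 → L3 miss [D]
  4 | W B4 → L0 hit [D]
  5 | R B8 → L0 miss wb→B4 [-]
  6 | R B5 → L1 miss [-]
  7 | W B9 → L1 miss [D]
  8 | W B9 → L1 hit [D]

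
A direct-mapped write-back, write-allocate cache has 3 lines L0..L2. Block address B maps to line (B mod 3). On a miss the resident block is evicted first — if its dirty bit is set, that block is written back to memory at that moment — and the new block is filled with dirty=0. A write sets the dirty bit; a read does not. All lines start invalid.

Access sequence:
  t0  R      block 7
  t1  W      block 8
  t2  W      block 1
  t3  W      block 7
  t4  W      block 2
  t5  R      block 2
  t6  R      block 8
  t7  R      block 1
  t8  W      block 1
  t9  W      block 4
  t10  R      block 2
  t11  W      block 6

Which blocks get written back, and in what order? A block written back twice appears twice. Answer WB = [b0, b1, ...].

0: R B7 → L1 miss [-]
1: W B8 → L2 miss [D]
2: W B1 → L1 miss [D]
3: W B7 → L1 miss wb→B1 [D]
4: W B2 → L2 miss wb→B8 [D]
5: R B2 → L2 hit [D]
6: R B8 → L2 miss wb→B2 [-]
7: R B1 → L1 miss wb→B7 [-]
8: W B1 → L1 hit [D]
9: W B4 → L1 miss wb→B1 [D]
10: R B2 → L2 miss [-]
11: W B6 → L0 miss [D]

WB = [1, 8, 2, 7, 1]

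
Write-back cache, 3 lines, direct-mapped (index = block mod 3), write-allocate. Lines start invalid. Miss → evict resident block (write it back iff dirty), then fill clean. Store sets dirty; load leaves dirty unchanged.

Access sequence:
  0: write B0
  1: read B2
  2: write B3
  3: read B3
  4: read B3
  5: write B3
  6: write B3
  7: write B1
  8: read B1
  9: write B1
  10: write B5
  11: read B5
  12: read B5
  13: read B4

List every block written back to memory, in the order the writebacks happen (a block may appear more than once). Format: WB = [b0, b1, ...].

0: W B0 -> L0 miss  d=D]
1: R B2 -> L2 miss  d=-]
2: W B3 -> L0 miss wb->B0  d=D]
3: R B3 -> L0 hit  d=D]
4: R B3 -> L0 hit  d=D]
5: W B3 -> L0 hit  d=D]
6: W B3 -> L0 hit  d=D]
7: W B1 -> L1 miss  d=D]
8: R B1 -> L1 hit  d=D]
9: W B1 -> L1 hit  d=D]
10: W B5 -> L2 miss  d=D]
11: R B5 -> L2 hit  d=D]
12: R B5 -> L2 hit  d=D]
13: R B4 -> L1 miss wb->B1  d=-]

WB = [0, 1]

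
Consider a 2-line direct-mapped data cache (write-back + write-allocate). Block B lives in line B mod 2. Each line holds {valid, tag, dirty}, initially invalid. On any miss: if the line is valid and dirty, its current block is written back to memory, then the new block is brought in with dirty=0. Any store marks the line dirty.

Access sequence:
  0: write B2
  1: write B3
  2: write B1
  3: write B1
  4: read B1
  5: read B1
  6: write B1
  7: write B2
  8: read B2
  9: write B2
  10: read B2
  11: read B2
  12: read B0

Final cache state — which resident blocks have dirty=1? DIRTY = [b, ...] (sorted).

0: W B2 → L0 miss [D]
1: W B3 → L1 miss [D]
2: W B1 → L1 miss wb→B3 [D]
3: W B1 → L1 hit [D]
4: R B1 → L1 hit [D]
5: R B1 → L1 hit [D]
6: W B1 → L1 hit [D]
7: W B2 → L0 hit [D]
8: R B2 → L0 hit [D]
9: W B2 → L0 hit [D]
10: R B2 → L0 hit [D]
11: R B2 → L0 hit [D]
12: R B0 → L0 miss wb→B2 [-]

DIRTY = [1]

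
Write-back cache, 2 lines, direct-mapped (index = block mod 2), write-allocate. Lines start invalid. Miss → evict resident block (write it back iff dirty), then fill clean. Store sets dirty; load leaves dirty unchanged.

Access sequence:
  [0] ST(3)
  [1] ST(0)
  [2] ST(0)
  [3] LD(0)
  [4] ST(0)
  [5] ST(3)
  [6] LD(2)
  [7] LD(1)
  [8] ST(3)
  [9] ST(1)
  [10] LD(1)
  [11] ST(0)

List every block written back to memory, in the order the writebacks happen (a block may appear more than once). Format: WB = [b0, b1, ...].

WB = [0, 3, 3]

  0 | W B3 → L1 miss [D]
  1 | W B0 → L0 miss [D]
  2 | W B0 → L0 hit [D]
  3 | R B0 → L0 hit [D]
  4 | W B0 → L0 hit [D]
  5 | W B3 → L1 hit [D]
  6 | R B2 → L0 miss wb→B0 [-]
  7 | R B1 → L1 miss wb→B3 [-]
  8 | W B3 → L1 miss [D]
  9 | W B1 → L1 miss wb→B3 [D]
  10 | R B1 → L1 hit [D]
  11 | W B0 → L0 miss [D]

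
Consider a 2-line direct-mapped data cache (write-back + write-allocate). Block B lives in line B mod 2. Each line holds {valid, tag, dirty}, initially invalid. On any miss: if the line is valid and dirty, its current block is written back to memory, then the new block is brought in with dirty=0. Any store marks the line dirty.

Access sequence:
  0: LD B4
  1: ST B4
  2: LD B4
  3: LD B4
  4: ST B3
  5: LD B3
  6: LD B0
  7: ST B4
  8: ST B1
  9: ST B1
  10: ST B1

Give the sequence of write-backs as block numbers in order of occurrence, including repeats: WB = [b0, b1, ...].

WB = [4, 3]

  0 | R B4 → L0 miss [-]
  1 | W B4 → L0 hit [D]
  2 | R B4 → L0 hit [D]
  3 | R B4 → L0 hit [D]
  4 | W B3 → L1 miss [D]
  5 | R B3 → L1 hit [D]
  6 | R B0 → L0 miss wb→B4 [-]
  7 | W B4 → L0 miss [D]
  8 | W B1 → L1 miss wb→B3 [D]
  9 | W B1 → L1 hit [D]
  10 | W B1 → L1 hit [D]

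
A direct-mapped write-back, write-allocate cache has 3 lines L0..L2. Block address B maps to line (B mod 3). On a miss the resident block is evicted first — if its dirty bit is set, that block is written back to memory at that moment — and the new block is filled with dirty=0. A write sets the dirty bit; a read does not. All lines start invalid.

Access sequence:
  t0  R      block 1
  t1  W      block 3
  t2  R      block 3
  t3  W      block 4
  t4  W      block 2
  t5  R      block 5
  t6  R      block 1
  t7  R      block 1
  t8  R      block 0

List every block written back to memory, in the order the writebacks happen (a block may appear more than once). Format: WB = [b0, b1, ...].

0: R B1 -> L1 miss  d=-]
1: W B3 -> L0 miss  d=D]
2: R B3 -> L0 hit  d=D]
3: W B4 -> L1 miss  d=D]
4: W B2 -> L2 miss  d=D]
5: R B5 -> L2 miss wb->B2  d=-]
6: R B1 -> L1 miss wb->B4  d=-]
7: R B1 -> L1 hit  d=-]
8: R B0 -> L0 miss wb->B3  d=-]

WB = [2, 4, 3]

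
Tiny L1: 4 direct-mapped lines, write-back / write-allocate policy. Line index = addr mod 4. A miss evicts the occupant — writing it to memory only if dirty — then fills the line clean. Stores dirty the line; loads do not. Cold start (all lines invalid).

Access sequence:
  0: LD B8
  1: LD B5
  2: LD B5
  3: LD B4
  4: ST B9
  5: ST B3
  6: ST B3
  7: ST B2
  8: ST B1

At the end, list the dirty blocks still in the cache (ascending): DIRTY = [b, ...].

DIRTY = [1, 2, 3]

  0 | R B8 → L0 miss [-]
  1 | R B5 → L1 miss [-]
  2 | R B5 → L1 hit [-]
  3 | R B4 → L0 miss [-]
  4 | W B9 → L1 miss [D]
  5 | W B3 → L3 miss [D]
  6 | W B3 → L3 hit [D]
  7 | W B2 → L2 miss [D]
  8 | W B1 → L1 miss wb→B9 [D]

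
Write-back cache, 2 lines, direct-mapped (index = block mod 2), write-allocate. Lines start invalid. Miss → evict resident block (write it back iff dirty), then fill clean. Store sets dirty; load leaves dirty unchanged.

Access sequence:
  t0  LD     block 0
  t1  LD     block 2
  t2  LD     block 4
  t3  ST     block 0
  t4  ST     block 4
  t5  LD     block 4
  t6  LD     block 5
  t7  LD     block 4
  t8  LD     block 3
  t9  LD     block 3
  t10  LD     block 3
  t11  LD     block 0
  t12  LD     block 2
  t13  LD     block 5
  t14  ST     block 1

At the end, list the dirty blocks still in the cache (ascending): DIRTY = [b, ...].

0: R B0 -> L0 miss  d=-]
1: R B2 -> L0 miss  d=-]
2: R B4 -> L0 miss  d=-]
3: W B0 -> L0 miss  d=D]
4: W B4 -> L0 miss wb->B0  d=D]
5: R B4 -> L0 hit  d=D]
6: R B5 -> L1 miss  d=-]
7: R B4 -> L0 hit  d=D]
8: R B3 -> L1 miss  d=-]
9: R B3 -> L1 hit  d=-]
10: R B3 -> L1 hit  d=-]
11: R B0 -> L0 miss wb->B4  d=-]
12: R B2 -> L0 miss  d=-]
13: R B5 -> L1 miss  d=-]
14: W B1 -> L1 miss  d=D]

DIRTY = [1]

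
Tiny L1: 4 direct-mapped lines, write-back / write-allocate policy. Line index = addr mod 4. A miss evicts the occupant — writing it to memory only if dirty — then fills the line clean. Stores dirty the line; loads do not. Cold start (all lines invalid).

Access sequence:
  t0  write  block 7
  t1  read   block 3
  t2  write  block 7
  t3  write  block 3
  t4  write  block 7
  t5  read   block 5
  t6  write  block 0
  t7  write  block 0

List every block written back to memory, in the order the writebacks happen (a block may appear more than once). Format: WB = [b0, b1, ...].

WB = [7, 7, 3]

  0 | W B7 → L3 miss [D]
  1 | R B3 → L3 miss wb→B7 [-]
  2 | W B7 → L3 miss [D]
  3 | W B3 → L3 miss wb→B7 [D]
  4 | W B7 → L3 miss wb→B3 [D]
  5 | R B5 → L1 miss [-]
  6 | W B0 → L0 miss [D]
  7 | W B0 → L0 hit [D]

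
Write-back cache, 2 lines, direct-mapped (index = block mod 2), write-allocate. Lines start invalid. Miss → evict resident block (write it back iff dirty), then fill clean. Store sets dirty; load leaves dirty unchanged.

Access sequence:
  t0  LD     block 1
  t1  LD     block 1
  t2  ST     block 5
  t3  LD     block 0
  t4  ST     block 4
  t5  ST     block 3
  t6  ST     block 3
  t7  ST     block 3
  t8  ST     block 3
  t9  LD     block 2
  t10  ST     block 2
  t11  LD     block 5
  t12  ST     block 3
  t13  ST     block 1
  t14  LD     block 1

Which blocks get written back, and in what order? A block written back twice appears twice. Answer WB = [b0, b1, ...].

WB = [5, 4, 3, 3]

0: R B1 → L1 miss [-]
1: R B1 → L1 hit [-]
2: W B5 → L1 miss [D]
3: R B0 → L0 miss [-]
4: W B4 → L0 miss [D]
5: W B3 → L1 miss wb→B5 [D]
6: W B3 → L1 hit [D]
7: W B3 → L1 hit [D]
8: W B3 → L1 hit [D]
9: R B2 → L0 miss wb→B4 [-]
10: W B2 → L0 hit [D]
11: R B5 → L1 miss wb→B3 [-]
12: W B3 → L1 miss [D]
13: W B1 → L1 miss wb→B3 [D]
14: R B1 → L1 hit [D]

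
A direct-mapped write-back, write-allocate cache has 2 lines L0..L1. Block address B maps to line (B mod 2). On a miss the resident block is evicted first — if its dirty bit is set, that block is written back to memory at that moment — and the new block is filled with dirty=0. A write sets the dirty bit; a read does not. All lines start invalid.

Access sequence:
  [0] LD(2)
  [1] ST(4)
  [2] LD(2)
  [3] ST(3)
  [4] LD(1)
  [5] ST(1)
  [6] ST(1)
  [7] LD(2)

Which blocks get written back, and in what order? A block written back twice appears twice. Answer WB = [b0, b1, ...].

WB = [4, 3]

0: R B2 -> L0 miss  d=-]
1: W B4 -> L0 miss  d=D]
2: R B2 -> L0 miss wb->B4  d=-]
3: W B3 -> L1 miss  d=D]
4: R B1 -> L1 miss wb->B3  d=-]
5: W B1 -> L1 hit  d=D]
6: W B1 -> L1 hit  d=D]
7: R B2 -> L0 hit  d=-]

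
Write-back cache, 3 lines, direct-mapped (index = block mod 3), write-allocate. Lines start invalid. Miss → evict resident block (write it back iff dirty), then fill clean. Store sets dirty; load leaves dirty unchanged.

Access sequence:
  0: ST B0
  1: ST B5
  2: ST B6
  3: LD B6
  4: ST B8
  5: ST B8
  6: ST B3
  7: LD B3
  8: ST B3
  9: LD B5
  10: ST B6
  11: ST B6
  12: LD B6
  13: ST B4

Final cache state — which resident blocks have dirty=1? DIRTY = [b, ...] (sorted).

DIRTY = [4, 6]

0: W B0 → L0 miss [D]
1: W B5 → L2 miss [D]
2: W B6 → L0 miss wb→B0 [D]
3: R B6 → L0 hit [D]
4: W B8 → L2 miss wb→B5 [D]
5: W B8 → L2 hit [D]
6: W B3 → L0 miss wb→B6 [D]
7: R B3 → L0 hit [D]
8: W B3 → L0 hit [D]
9: R B5 → L2 miss wb→B8 [-]
10: W B6 → L0 miss wb→B3 [D]
11: W B6 → L0 hit [D]
12: R B6 → L0 hit [D]
13: W B4 → L1 miss [D]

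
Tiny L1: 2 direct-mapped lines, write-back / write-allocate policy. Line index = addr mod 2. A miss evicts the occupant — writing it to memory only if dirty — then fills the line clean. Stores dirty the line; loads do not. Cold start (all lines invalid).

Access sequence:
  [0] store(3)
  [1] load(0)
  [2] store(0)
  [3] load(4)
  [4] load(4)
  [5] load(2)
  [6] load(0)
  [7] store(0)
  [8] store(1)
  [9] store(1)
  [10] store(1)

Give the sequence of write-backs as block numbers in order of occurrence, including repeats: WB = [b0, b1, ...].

WB = [0, 3]

0: W B3 -> L1 miss  d=D]
1: R B0 -> L0 miss  d=-]
2: W B0 -> L0 hit  d=D]
3: R B4 -> L0 miss wb->B0  d=-]
4: R B4 -> L0 hit  d=-]
5: R B2 -> L0 miss  d=-]
6: R B0 -> L0 miss  d=-]
7: W B0 -> L0 hit  d=D]
8: W B1 -> L1 miss wb->B3  d=D]
9: W B1 -> L1 hit  d=D]
10: W B1 -> L1 hit  d=D]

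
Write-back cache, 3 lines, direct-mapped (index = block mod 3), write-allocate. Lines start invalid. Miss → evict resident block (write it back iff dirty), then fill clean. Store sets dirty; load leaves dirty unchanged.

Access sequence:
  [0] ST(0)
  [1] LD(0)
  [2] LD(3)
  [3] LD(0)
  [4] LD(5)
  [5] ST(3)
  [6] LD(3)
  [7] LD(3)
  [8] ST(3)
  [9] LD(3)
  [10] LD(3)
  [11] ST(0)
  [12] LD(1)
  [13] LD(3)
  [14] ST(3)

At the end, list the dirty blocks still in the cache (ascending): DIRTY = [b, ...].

DIRTY = [3]

  0 | W B0 → L0 miss [D]
  1 | R B0 → L0 hit [D]
  2 | R B3 → L0 miss wb→B0 [-]
  3 | R B0 → L0 miss [-]
  4 | R B5 → L2 miss [-]
  5 | W B3 → L0 miss [D]
  6 | R B3 → L0 hit [D]
  7 | R B3 → L0 hit [D]
  8 | W B3 → L0 hit [D]
  9 | R B3 → L0 hit [D]
  10 | R B3 → L0 hit [D]
  11 | W B0 → L0 miss wb→B3 [D]
  12 | R B1 → L1 miss [-]
  13 | R B3 → L0 miss wb→B0 [-]
  14 | W B3 → L0 hit [D]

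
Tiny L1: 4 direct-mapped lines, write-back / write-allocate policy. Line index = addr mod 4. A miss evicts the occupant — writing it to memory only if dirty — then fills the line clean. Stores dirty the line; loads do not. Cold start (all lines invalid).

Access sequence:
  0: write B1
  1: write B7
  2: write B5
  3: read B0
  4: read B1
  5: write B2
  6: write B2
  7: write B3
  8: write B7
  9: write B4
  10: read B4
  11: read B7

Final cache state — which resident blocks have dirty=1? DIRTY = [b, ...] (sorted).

  0 | W B1 → L1 miss [D]
  1 | W B7 → L3 miss [D]
  2 | W B5 → L1 miss wb→B1 [D]
  3 | R B0 → L0 miss [-]
  4 | R B1 → L1 miss wb→B5 [-]
  5 | W B2 → L2 miss [D]
  6 | W B2 → L2 hit [D]
  7 | W B3 → L3 miss wb→B7 [D]
  8 | W B7 → L3 miss wb→B3 [D]
  9 | W B4 → L0 miss [D]
  10 | R B4 → L0 hit [D]
  11 | R B7 → L3 hit [D]

DIRTY = [2, 4, 7]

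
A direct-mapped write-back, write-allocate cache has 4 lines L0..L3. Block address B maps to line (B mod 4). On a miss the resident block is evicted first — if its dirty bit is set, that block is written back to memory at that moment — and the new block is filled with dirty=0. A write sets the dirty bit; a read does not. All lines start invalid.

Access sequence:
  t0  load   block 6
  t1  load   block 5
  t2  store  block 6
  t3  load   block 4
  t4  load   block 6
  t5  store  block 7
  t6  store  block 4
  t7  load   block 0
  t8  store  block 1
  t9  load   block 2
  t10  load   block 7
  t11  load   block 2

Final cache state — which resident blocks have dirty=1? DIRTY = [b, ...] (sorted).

  0 | R B6 → L2 miss [-]
  1 | R B5 → L1 miss [-]
  2 | W B6 → L2 hit [D]
  3 | R B4 → L0 miss [-]
  4 | R B6 → L2 hit [D]
  5 | W B7 → L3 miss [D]
  6 | W B4 → L0 hit [D]
  7 | R B0 → L0 miss wb→B4 [-]
  8 | W B1 → L1 miss [D]
  9 | R B2 → L2 miss wb→B6 [-]
  10 | R B7 → L3 hit [D]
  11 | R B2 → L2 hit [-]

DIRTY = [1, 7]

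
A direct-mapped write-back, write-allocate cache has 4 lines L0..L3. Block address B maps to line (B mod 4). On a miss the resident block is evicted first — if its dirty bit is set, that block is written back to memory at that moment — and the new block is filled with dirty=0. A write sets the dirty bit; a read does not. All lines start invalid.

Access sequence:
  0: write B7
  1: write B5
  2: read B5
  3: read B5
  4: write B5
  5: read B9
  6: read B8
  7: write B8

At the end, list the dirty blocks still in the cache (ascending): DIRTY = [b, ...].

0: W B7 -> L3 miss  d=D]
1: W B5 -> L1 miss  d=D]
2: R B5 -> L1 hit  d=D]
3: R B5 -> L1 hit  d=D]
4: W B5 -> L1 hit  d=D]
5: R B9 -> L1 miss wb->B5  d=-]
6: R B8 -> L0 miss  d=-]
7: W B8 -> L0 hit  d=D]

DIRTY = [7, 8]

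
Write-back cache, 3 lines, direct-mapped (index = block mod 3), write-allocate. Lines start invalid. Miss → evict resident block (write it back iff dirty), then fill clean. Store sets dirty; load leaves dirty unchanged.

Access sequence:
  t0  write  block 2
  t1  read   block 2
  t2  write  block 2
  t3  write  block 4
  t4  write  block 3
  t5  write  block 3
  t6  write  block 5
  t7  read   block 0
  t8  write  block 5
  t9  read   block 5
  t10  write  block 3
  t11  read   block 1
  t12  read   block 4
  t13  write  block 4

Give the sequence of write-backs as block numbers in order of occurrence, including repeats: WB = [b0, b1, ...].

  0 | W B2 → L2 miss [D]
  1 | R B2 → L2 hit [D]
  2 | W B2 → L2 hit [D]
  3 | W B4 → L1 miss [D]
  4 | W B3 → L0 miss [D]
  5 | W B3 → L0 hit [D]
  6 | W B5 → L2 miss wb→B2 [D]
  7 | R B0 → L0 miss wb→B3 [-]
  8 | W B5 → L2 hit [D]
  9 | R B5 → L2 hit [D]
  10 | W B3 → L0 miss [D]
  11 | R B1 → L1 miss wb→B4 [-]
  12 | R B4 → L1 miss [-]
  13 | W B4 → L1 hit [D]

WB = [2, 3, 4]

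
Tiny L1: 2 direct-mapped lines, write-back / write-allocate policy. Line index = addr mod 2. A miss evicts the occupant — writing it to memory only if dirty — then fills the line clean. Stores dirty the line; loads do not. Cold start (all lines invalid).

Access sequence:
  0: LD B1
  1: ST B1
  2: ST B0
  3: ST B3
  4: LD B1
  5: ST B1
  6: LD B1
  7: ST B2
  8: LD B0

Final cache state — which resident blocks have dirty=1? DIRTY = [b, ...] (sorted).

DIRTY = [1]

  0 | R B1 → L1 miss [-]
  1 | W B1 → L1 hit [D]
  2 | W B0 → L0 miss [D]
  3 | W B3 → L1 miss wb→B1 [D]
  4 | R B1 → L1 miss wb→B3 [-]
  5 | W B1 → L1 hit [D]
  6 | R B1 → L1 hit [D]
  7 | W B2 → L0 miss wb→B0 [D]
  8 | R B0 → L0 miss wb→B2 [-]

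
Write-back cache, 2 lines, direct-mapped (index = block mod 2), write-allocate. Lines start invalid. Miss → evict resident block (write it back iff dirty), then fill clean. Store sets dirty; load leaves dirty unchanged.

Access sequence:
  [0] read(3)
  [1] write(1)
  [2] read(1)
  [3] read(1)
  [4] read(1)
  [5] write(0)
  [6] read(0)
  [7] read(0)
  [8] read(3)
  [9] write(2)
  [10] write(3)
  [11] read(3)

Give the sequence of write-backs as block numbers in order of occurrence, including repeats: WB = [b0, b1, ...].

0: R B3 → L1 miss [-]
1: W B1 → L1 miss [D]
2: R B1 → L1 hit [D]
3: R B1 → L1 hit [D]
4: R B1 → L1 hit [D]
5: W B0 → L0 miss [D]
6: R B0 → L0 hit [D]
7: R B0 → L0 hit [D]
8: R B3 → L1 miss wb→B1 [-]
9: W B2 → L0 miss wb→B0 [D]
10: W B3 → L1 hit [D]
11: R B3 → L1 hit [D]

WB = [1, 0]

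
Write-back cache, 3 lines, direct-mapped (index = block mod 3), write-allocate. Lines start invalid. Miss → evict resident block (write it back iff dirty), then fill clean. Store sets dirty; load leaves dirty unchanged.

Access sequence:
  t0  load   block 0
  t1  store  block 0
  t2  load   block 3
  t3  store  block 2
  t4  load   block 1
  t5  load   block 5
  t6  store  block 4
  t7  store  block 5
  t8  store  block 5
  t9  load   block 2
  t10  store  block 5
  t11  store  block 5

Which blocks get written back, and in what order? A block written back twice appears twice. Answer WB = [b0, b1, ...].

0: R B0 → L0 miss [-]
1: W B0 → L0 hit [D]
2: R B3 → L0 miss wb→B0 [-]
3: W B2 → L2 miss [D]
4: R B1 → L1 miss [-]
5: R B5 → L2 miss wb→B2 [-]
6: W B4 → L1 miss [D]
7: W B5 → L2 hit [D]
8: W B5 → L2 hit [D]
9: R B2 → L2 miss wb→B5 [-]
10: W B5 → L2 miss [D]
11: W B5 → L2 hit [D]

WB = [0, 2, 5]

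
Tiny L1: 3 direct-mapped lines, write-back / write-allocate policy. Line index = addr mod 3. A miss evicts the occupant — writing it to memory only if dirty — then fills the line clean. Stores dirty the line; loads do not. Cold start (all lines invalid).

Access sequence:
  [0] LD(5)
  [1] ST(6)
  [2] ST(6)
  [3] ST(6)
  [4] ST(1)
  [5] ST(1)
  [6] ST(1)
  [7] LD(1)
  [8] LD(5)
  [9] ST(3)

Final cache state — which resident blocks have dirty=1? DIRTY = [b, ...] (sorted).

DIRTY = [1, 3]

0: R B5 -> L2 miss  d=-]
1: W B6 -> L0 miss  d=D]
2: W B6 -> L0 hit  d=D]
3: W B6 -> L0 hit  d=D]
4: W B1 -> L1 miss  d=D]
5: W B1 -> L1 hit  d=D]
6: W B1 -> L1 hit  d=D]
7: R B1 -> L1 hit  d=D]
8: R B5 -> L2 hit  d=-]
9: W B3 -> L0 miss wb->B6  d=D]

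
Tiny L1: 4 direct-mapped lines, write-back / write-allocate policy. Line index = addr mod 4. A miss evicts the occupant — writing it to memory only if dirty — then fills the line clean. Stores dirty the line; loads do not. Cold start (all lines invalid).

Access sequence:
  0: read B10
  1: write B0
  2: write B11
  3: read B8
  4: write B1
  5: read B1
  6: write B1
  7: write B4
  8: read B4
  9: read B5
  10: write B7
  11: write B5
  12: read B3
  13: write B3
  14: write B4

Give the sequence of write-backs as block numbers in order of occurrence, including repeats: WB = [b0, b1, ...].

0: R B10 → L2 miss [-]
1: W B0 → L0 miss [D]
2: W B11 → L3 miss [D]
3: R B8 → L0 miss wb→B0 [-]
4: W B1 → L1 miss [D]
5: R B1 → L1 hit [D]
6: W B1 → L1 hit [D]
7: W B4 → L0 miss [D]
8: R B4 → L0 hit [D]
9: R B5 → L1 miss wb→B1 [-]
10: W B7 → L3 miss wb→B11 [D]
11: W B5 → L1 hit [D]
12: R B3 → L3 miss wb→B7 [-]
13: W B3 → L3 hit [D]
14: W B4 → L0 hit [D]

WB = [0, 1, 11, 7]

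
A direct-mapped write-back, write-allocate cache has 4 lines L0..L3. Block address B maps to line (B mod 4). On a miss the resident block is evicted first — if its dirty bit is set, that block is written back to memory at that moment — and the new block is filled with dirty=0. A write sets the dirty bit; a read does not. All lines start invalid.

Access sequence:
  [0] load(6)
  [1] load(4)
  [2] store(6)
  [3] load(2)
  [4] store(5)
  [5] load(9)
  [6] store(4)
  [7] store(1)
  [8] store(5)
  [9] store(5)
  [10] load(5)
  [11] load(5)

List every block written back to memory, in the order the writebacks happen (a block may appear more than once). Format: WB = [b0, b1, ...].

WB = [6, 5, 1]

0: R B6 -> L2 miss  d=-]
1: R B4 -> L0 miss  d=-]
2: W B6 -> L2 hit  d=D]
3: R B2 -> L2 miss wb->B6  d=-]
4: W B5 -> L1 miss  d=D]
5: R B9 -> L1 miss wb->B5  d=-]
6: W B4 -> L0 hit  d=D]
7: W B1 -> L1 miss  d=D]
8: W B5 -> L1 miss wb->B1  d=D]
9: W B5 -> L1 hit  d=D]
10: R B5 -> L1 hit  d=D]
11: R B5 -> L1 hit  d=D]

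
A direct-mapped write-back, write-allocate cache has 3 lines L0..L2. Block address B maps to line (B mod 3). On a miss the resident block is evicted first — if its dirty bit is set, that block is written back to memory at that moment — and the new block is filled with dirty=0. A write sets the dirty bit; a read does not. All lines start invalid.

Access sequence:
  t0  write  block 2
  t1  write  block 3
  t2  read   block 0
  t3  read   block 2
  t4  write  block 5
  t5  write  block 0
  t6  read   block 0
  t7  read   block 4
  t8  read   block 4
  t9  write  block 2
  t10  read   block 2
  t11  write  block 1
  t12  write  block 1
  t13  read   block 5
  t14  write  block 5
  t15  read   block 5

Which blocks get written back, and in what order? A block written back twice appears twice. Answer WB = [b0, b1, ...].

0: W B2 -> L2 miss  d=D]
1: W B3 -> L0 miss  d=D]
2: R B0 -> L0 miss wb->B3  d=-]
3: R B2 -> L2 hit  d=D]
4: W B5 -> L2 miss wb->B2  d=D]
5: W B0 -> L0 hit  d=D]
6: R B0 -> L0 hit  d=D]
7: R B4 -> L1 miss  d=-]
8: R B4 -> L1 hit  d=-]
9: W B2 -> L2 miss wb->B5  d=D]
10: R B2 -> L2 hit  d=D]
11: W B1 -> L1 miss  d=D]
12: W B1 -> L1 hit  d=D]
13: R B5 -> L2 miss wb->B2  d=-]
14: W B5 -> L2 hit  d=D]
15: R B5 -> L2 hit  d=D]

WB = [3, 2, 5, 2]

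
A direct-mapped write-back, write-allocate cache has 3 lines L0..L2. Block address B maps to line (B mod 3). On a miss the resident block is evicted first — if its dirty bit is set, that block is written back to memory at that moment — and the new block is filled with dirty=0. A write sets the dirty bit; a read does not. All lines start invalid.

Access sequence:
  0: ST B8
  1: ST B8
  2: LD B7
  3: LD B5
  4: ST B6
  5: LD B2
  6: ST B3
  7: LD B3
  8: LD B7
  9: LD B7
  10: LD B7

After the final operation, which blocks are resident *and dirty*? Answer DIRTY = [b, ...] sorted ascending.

DIRTY = [3]

  0 | W B8 → L2 miss [D]
  1 | W B8 → L2 hit [D]
  2 | R B7 → L1 miss [-]
  3 | R B5 → L2 miss wb→B8 [-]
  4 | W B6 → L0 miss [D]
  5 | R B2 → L2 miss [-]
  6 | W B3 → L0 miss wb→B6 [D]
  7 | R B3 → L0 hit [D]
  8 | R B7 → L1 hit [-]
  9 | R B7 → L1 hit [-]
  10 | R B7 → L1 hit [-]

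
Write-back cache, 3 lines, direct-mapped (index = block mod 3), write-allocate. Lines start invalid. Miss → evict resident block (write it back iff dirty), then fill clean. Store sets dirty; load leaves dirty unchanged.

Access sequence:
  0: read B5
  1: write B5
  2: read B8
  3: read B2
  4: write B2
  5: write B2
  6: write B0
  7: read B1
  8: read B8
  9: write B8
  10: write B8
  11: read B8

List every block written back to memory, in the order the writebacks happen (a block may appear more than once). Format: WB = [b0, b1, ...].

  0 | R B5 → L2 miss [-]
  1 | W B5 → L2 hit [D]
  2 | R B8 → L2 miss wb→B5 [-]
  3 | R B2 → L2 miss [-]
  4 | W B2 → L2 hit [D]
  5 | W B2 → L2 hit [D]
  6 | W B0 → L0 miss [D]
  7 | R B1 → L1 miss [-]
  8 | R B8 → L2 miss wb→B2 [-]
  9 | W B8 → L2 hit [D]
  10 | W B8 → L2 hit [D]
  11 | R B8 → L2 hit [D]

WB = [5, 2]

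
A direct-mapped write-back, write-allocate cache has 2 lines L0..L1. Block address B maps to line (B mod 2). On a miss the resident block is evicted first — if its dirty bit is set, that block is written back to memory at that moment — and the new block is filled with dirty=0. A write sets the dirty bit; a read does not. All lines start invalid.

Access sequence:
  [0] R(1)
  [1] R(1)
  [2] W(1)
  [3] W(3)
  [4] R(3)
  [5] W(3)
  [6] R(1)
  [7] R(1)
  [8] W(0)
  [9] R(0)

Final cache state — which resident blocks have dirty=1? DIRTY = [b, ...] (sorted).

0: R B1 → L1 miss [-]
1: R B1 → L1 hit [-]
2: W B1 → L1 hit [D]
3: W B3 → L1 miss wb→B1 [D]
4: R B3 → L1 hit [D]
5: W B3 → L1 hit [D]
6: R B1 → L1 miss wb→B3 [-]
7: R B1 → L1 hit [-]
8: W B0 → L0 miss [D]
9: R B0 → L0 hit [D]

DIRTY = [0]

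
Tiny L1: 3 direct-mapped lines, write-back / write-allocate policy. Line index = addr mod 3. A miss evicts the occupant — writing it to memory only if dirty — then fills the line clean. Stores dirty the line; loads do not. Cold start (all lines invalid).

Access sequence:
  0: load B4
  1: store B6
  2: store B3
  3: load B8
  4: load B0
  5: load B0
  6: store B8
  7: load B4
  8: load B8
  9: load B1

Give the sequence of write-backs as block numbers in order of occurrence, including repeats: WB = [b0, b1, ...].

0: R B4 → L1 miss [-]
1: W B6 → L0 miss [D]
2: W B3 → L0 miss wb→B6 [D]
3: R B8 → L2 miss [-]
4: R B0 → L0 miss wb→B3 [-]
5: R B0 → L0 hit [-]
6: W B8 → L2 hit [D]
7: R B4 → L1 hit [-]
8: R B8 → L2 hit [D]
9: R B1 → L1 miss [-]

WB = [6, 3]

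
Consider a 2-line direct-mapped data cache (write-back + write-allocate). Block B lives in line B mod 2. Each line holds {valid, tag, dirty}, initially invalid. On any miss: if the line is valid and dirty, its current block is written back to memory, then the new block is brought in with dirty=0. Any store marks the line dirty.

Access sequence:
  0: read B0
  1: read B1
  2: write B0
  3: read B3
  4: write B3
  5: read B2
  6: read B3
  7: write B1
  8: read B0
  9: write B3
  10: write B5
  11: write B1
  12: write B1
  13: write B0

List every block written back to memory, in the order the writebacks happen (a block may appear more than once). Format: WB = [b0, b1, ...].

  0 | R B0 → L0 miss [-]
  1 | R B1 → L1 miss [-]
  2 | W B0 → L0 hit [D]
  3 | R B3 → L1 miss [-]
  4 | W B3 → L1 hit [D]
  5 | R B2 → L0 miss wb→B0 [-]
  6 | R B3 → L1 hit [D]
  7 | W B1 → L1 miss wb→B3 [D]
  8 | R B0 → L0 miss [-]
  9 | W B3 → L1 miss wb→B1 [D]
  10 | W B5 → L1 miss wb→B3 [D]
  11 | W B1 → L1 miss wb→B5 [D]
  12 | W B1 → L1 hit [D]
  13 | W B0 → L0 hit [D]

WB = [0, 3, 1, 3, 5]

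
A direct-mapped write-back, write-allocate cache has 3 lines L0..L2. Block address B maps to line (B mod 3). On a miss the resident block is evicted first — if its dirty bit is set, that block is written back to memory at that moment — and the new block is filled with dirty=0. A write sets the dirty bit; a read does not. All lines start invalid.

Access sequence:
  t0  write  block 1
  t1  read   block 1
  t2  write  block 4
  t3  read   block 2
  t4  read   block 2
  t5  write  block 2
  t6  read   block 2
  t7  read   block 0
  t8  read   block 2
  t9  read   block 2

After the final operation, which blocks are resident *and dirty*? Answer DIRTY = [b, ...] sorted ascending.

DIRTY = [2, 4]

0: W B1 → L1 miss [D]
1: R B1 → L1 hit [D]
2: W B4 → L1 miss wb→B1 [D]
3: R B2 → L2 miss [-]
4: R B2 → L2 hit [-]
5: W B2 → L2 hit [D]
6: R B2 → L2 hit [D]
7: R B0 → L0 miss [-]
8: R B2 → L2 hit [D]
9: R B2 → L2 hit [D]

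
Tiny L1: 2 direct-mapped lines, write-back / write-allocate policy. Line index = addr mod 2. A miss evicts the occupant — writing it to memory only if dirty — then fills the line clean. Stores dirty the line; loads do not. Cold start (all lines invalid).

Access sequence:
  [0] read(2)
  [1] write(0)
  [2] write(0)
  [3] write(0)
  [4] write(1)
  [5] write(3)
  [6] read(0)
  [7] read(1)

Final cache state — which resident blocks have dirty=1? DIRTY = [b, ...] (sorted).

  0 | R B2 → L0 miss [-]
  1 | W B0 → L0 miss [D]
  2 | W B0 → L0 hit [D]
  3 | W B0 → L0 hit [D]
  4 | W B1 → L1 miss [D]
  5 | W B3 → L1 miss wb→B1 [D]
  6 | R B0 → L0 hit [D]
  7 | R B1 → L1 miss wb→B3 [-]

DIRTY = [0]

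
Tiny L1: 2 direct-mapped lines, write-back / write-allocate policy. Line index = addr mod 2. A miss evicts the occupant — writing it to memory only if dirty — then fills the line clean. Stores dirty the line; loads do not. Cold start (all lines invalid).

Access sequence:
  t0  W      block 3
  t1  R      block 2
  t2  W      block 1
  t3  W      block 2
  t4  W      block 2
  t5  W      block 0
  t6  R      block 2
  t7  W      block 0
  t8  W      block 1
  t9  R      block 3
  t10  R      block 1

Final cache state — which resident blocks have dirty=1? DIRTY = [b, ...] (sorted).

DIRTY = [0]

  0 | W B3 → L1 miss [D]
  1 | R B2 → L0 miss [-]
  2 | W B1 → L1 miss wb→B3 [D]
  3 | W B2 → L0 hit [D]
  4 | W B2 → L0 hit [D]
  5 | W B0 → L0 miss wb→B2 [D]
  6 | R B2 → L0 miss wb→B0 [-]
  7 | W B0 → L0 miss [D]
  8 | W B1 → L1 hit [D]
  9 | R B3 → L1 miss wb→B1 [-]
  10 | R B1 → L1 miss [-]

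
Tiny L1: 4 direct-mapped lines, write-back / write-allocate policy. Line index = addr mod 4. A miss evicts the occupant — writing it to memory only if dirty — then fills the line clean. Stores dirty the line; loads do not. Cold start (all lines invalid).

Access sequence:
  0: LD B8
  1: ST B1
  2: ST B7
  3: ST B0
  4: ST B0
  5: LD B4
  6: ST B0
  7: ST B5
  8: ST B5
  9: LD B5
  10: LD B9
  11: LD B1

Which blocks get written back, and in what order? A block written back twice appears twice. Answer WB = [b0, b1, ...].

0: R B8 → L0 miss [-]
1: W B1 → L1 miss [D]
2: W B7 → L3 miss [D]
3: W B0 → L0 miss [D]
4: W B0 → L0 hit [D]
5: R B4 → L0 miss wb→B0 [-]
6: W B0 → L0 miss [D]
7: W B5 → L1 miss wb→B1 [D]
8: W B5 → L1 hit [D]
9: R B5 → L1 hit [D]
10: R B9 → L1 miss wb→B5 [-]
11: R B1 → L1 miss [-]

WB = [0, 1, 5]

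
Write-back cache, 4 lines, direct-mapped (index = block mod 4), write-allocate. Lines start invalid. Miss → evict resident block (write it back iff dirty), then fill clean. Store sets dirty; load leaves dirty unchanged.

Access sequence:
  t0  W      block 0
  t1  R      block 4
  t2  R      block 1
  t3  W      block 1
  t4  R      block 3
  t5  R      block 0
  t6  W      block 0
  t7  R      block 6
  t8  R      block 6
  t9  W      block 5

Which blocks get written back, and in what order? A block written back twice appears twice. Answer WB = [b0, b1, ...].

0: W B0 -> L0 miss  d=D]
1: R B4 -> L0 miss wb->B0  d=-]
2: R B1 -> L1 miss  d=-]
3: W B1 -> L1 hit  d=D]
4: R B3 -> L3 miss  d=-]
5: R B0 -> L0 miss  d=-]
6: W B0 -> L0 hit  d=D]
7: R B6 -> L2 miss  d=-]
8: R B6 -> L2 hit  d=-]
9: W B5 -> L1 miss wb->B1  d=D]

WB = [0, 1]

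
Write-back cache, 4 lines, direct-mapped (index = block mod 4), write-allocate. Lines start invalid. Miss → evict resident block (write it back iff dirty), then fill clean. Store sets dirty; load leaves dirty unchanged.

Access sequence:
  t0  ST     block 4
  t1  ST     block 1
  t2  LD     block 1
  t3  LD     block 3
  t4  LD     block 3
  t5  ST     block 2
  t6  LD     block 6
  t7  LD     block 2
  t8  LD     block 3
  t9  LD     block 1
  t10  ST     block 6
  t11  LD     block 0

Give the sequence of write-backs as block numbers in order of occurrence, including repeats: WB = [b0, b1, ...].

WB = [2, 4]

  0 | W B4 → L0 miss [D]
  1 | W B1 → L1 miss [D]
  2 | R B1 → L1 hit [D]
  3 | R B3 → L3 miss [-]
  4 | R B3 → L3 hit [-]
  5 | W B2 → L2 miss [D]
  6 | R B6 → L2 miss wb→B2 [-]
  7 | R B2 → L2 miss [-]
  8 | R B3 → L3 hit [-]
  9 | R B1 → L1 hit [D]
  10 | W B6 → L2 miss [D]
  11 | R B0 → L0 miss wb→B4 [-]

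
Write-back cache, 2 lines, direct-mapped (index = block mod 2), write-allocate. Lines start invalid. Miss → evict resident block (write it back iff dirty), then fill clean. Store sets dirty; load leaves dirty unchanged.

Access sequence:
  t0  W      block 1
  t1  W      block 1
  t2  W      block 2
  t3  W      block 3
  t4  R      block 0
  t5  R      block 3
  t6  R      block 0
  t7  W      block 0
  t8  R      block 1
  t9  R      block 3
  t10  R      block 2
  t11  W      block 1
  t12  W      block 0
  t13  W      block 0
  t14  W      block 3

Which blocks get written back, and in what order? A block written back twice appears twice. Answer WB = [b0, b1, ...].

0: W B1 → L1 miss [D]
1: W B1 → L1 hit [D]
2: W B2 → L0 miss [D]
3: W B3 → L1 miss wb→B1 [D]
4: R B0 → L0 miss wb→B2 [-]
5: R B3 → L1 hit [D]
6: R B0 → L0 hit [-]
7: W B0 → L0 hit [D]
8: R B1 → L1 miss wb→B3 [-]
9: R B3 → L1 miss [-]
10: R B2 → L0 miss wb→B0 [-]
11: W B1 → L1 miss [D]
12: W B0 → L0 miss [D]
13: W B0 → L0 hit [D]
14: W B3 → L1 miss wb→B1 [D]

WB = [1, 2, 3, 0, 1]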